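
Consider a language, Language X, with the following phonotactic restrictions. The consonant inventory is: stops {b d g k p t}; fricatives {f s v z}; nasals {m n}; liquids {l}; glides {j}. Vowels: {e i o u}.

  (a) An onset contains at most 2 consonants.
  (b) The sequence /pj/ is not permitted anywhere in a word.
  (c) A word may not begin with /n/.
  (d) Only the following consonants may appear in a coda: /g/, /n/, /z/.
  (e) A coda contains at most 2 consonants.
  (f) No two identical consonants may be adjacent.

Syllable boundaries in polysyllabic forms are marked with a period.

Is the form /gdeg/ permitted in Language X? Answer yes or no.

yes

/gdeg/ — σ1 onset /gd/ (2C), coda /g/ ok → permitted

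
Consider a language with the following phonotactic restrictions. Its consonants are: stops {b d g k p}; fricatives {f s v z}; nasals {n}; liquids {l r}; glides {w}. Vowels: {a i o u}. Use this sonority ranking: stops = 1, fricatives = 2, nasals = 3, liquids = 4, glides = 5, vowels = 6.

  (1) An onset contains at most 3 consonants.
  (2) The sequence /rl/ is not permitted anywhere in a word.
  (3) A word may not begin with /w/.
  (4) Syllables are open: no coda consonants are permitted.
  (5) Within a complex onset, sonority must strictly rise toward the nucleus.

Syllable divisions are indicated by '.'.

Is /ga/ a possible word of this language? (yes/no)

/ga/ — σ1 onset /g/, coda /∅/ ok → well-formed

yes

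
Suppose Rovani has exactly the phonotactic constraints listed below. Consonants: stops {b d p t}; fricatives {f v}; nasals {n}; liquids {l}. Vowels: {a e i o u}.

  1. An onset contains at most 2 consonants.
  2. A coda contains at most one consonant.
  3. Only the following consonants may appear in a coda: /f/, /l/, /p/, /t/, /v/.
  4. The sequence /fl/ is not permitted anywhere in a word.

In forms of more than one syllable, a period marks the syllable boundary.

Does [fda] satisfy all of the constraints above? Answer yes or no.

yes

[fda] — σ1 onset /fd/ (2C), coda /∅/ ok → permitted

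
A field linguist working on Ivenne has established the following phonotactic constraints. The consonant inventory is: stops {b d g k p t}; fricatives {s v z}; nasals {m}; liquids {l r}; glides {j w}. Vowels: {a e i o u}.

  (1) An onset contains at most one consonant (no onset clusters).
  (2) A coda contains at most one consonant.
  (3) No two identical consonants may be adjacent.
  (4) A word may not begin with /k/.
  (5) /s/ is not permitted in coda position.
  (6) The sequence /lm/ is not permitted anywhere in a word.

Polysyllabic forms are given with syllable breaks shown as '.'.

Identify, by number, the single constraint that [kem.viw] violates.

[kem.viw]: word begins with /k/.
This is a violation of constraint 4: "A word may not begin with /k/."
The remaining constraints (1, 2, 3, 5, 6) are satisfied.

4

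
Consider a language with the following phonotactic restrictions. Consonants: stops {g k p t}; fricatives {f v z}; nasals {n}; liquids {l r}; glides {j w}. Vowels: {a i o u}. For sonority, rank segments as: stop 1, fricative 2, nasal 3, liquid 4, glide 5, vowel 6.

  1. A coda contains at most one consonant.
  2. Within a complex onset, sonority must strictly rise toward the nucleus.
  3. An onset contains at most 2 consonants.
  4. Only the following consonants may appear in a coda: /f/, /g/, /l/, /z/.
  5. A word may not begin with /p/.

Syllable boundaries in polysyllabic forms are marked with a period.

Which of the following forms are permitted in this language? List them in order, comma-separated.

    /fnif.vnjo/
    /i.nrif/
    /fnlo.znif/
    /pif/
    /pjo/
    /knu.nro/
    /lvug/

/fnif.vnjo/ — violates constraint 3: syllable 2 onset /vnj/ has 3 consonants (> 2) → not permitted
/i.nrif/ — σ1 onset /∅/, coda /∅/ ok; σ2 onset /nr/ (3→4 rises), coda /f/ ok → permitted
/fnlo.znif/ — violates constraint 3: syllable 1 onset /fnl/ has 3 consonants (> 2) → not permitted
/pif/ — violates constraint 5: word begins with /p/ → not permitted
/pjo/ — violates constraint 5: word begins with /p/ → not permitted
/knu.nro/ — σ1 onset /kn/ (1→3 rises), coda /∅/ ok; σ2 onset /nr/ (3→4 rises), coda /∅/ ok → permitted
/lvug/ — violates constraint 2: syllable 1 onset /lv/: /l/ (liquid, 4) → /v/ (fricative, 2) does not rise → not permitted

/i.nrif/, /knu.nro/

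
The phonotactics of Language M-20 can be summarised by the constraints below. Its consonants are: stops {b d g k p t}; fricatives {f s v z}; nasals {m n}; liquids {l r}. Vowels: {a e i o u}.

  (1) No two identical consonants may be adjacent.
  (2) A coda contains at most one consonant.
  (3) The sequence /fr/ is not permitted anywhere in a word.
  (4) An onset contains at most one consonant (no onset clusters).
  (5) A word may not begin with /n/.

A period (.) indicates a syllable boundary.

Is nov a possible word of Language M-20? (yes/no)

nov — violates constraint 5: word begins with /n/ → not permitted

no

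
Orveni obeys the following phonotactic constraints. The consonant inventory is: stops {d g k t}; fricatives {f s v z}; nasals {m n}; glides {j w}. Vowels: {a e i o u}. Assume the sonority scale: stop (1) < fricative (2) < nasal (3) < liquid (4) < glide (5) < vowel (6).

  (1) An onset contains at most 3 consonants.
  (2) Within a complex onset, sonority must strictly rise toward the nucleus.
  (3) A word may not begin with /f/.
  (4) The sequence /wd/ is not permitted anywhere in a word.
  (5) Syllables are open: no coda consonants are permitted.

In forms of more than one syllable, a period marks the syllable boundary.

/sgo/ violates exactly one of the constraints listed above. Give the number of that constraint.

/sgo/: syllable 1 onset /sg/: /s/ (fricative, 2) → /g/ (stop, 1) does not rise.
This is a violation of constraint 2: "Within a complex onset, sonority must strictly rise toward the nucleus."
The remaining constraints (1, 3, 4, 5) are satisfied.

2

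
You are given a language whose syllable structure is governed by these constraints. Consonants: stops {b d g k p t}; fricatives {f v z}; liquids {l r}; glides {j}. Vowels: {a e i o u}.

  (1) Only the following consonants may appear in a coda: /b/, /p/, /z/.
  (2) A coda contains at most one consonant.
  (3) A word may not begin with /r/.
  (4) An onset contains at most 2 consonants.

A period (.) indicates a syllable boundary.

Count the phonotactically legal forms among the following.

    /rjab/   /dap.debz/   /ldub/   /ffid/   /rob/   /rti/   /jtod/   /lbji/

1

/rjab/ — violates constraint 3: word begins with /r/ → phonotactically illegal
/dap.debz/ — violates constraint 2: syllable 2 coda /bz/ has 2 consonants (> 1) → phonotactically illegal
/ldub/ — σ1 onset /ld/ (2C), coda /b/ ok → phonotactically legal
/ffid/ — violates constraint 1: syllable 1 coda contains /d/, which is not a licensed coda consonant → phonotactically illegal
/rob/ — violates constraint 3: word begins with /r/ → phonotactically illegal
/rti/ — violates constraint 3: word begins with /r/ → phonotactically illegal
/jtod/ — violates constraint 1: syllable 1 coda contains /d/, which is not a licensed coda consonant → phonotactically illegal
/lbji/ — violates constraint 4: syllable 1 onset /lbj/ has 3 consonants (> 2) → phonotactically illegal
Phonotactically legal: /ldub/ → 1.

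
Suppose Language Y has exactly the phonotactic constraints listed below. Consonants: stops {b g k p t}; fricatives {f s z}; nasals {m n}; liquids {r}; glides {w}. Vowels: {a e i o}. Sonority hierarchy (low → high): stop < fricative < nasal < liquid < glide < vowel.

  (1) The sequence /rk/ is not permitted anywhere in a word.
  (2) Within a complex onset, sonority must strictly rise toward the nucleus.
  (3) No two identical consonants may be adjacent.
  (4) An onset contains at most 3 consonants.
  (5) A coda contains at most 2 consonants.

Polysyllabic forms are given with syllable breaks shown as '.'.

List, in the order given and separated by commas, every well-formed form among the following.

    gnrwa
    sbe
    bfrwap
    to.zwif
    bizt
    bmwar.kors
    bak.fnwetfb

to.zwif, bizt

gnrwa — violates constraint 4: syllable 1 onset /gnrw/ has 4 consonants (> 3) → ill-formed
sbe — violates constraint 2: syllable 1 onset /sb/: /s/ (fricative, 2) → /b/ (stop, 1) does not rise → ill-formed
bfrwap — violates constraint 4: syllable 1 onset /bfrw/ has 4 consonants (> 3) → ill-formed
to.zwif — σ1 onset /t/, coda /∅/ ok; σ2 onset /zw/ (2→5 rises), coda /f/ ok → well-formed
bizt — σ1 onset /b/, coda /zt/ (2C) ok → well-formed
bmwar.kors — violates constraint 1: contains banned sequence /rk/ → ill-formed
bak.fnwetfb — violates constraint 5: syllable 2 coda /tfb/ has 3 consonants (> 2) → ill-formed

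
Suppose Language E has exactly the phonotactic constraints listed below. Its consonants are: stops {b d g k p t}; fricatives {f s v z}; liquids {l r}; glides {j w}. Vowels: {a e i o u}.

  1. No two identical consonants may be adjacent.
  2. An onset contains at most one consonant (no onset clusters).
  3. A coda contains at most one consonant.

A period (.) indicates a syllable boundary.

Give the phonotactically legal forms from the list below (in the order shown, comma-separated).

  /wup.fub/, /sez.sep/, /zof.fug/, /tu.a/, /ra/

/wup.fub/, /sez.sep/, /tu.a/, /ra/

/wup.fub/ — σ1 onset /w/, coda /p/ ok; σ2 onset /f/, coda /b/ ok → phonotactically legal
/sez.sep/ — σ1 onset /s/, coda /z/ ok; σ2 onset /s/, coda /p/ ok → phonotactically legal
/zof.fug/ — violates constraint 1: adjacent identical consonants /ff/ → phonotactically illegal
/tu.a/ — σ1 onset /t/, coda /∅/ ok; σ2 onset /∅/, coda /∅/ ok → phonotactically legal
/ra/ — σ1 onset /r/, coda /∅/ ok → phonotactically legal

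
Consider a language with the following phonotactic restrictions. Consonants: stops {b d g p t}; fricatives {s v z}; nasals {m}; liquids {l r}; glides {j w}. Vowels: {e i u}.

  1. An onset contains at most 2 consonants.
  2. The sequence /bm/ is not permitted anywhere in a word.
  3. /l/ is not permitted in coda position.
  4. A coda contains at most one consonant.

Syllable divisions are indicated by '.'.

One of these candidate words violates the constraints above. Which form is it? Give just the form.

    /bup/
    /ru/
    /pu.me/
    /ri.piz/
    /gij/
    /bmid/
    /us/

/bup/ — σ1 onset /b/, coda /p/ ok → well-formed
/ru/ — σ1 onset /r/, coda /∅/ ok → well-formed
/pu.me/ — σ1 onset /p/, coda /∅/ ok; σ2 onset /m/, coda /∅/ ok → well-formed
/ri.piz/ — σ1 onset /r/, coda /∅/ ok; σ2 onset /p/, coda /z/ ok → well-formed
/gij/ — σ1 onset /g/, coda /j/ ok → well-formed
/bmid/ — violates constraint 2: contains banned sequence /bm/ → ill-formed
/us/ — σ1 onset /∅/, coda /s/ ok → well-formed

/bmid/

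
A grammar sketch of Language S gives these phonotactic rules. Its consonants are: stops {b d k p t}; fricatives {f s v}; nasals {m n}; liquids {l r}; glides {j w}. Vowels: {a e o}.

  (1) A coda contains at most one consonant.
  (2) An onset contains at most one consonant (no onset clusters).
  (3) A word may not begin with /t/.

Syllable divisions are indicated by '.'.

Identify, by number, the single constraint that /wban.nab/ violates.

2

/wban.nab/: syllable 1 onset /wb/ has 2 consonants (> 1).
This is a violation of constraint 2: "An onset contains at most one consonant (no onset clusters)."
The remaining constraints (1, 3) are satisfied.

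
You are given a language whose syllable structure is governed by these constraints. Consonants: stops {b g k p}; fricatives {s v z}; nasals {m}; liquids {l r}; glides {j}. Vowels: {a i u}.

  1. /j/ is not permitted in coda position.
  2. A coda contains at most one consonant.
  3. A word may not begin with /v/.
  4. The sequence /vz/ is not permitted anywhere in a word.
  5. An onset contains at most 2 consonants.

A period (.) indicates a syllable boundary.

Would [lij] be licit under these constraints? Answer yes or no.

[lij] — violates constraint 1: syllable 1 coda contains /j/ → illicit

no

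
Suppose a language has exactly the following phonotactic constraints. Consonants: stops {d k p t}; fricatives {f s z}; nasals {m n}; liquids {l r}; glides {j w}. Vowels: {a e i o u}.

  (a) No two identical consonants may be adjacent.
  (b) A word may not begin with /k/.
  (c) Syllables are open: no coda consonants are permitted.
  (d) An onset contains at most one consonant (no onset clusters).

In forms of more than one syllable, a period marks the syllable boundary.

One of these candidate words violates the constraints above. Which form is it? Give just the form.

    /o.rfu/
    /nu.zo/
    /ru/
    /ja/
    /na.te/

/o.rfu/ — violates constraint (d): syllable 2 onset /rf/ has 2 consonants (> 1) → not permitted
/nu.zo/ — σ1 onset /n/, coda /∅/ ok; σ2 onset /z/, coda /∅/ ok → permitted
/ru/ — σ1 onset /r/, coda /∅/ ok → permitted
/ja/ — σ1 onset /j/, coda /∅/ ok → permitted
/na.te/ — σ1 onset /n/, coda /∅/ ok; σ2 onset /t/, coda /∅/ ok → permitted

/o.rfu/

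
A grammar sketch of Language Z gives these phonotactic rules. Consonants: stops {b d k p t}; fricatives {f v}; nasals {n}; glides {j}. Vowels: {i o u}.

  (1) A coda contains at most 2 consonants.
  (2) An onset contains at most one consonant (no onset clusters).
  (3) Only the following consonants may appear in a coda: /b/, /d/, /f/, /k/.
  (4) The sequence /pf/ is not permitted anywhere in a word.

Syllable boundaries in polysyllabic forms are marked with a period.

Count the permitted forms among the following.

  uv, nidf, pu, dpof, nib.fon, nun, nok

uv — violates constraint 3: syllable 1 coda contains /v/, which is not a licensed coda consonant → not permitted
nidf — σ1 onset /n/, coda /df/ (2C) ok → permitted
pu — σ1 onset /p/, coda /∅/ ok → permitted
dpof — violates constraint 2: syllable 1 onset /dp/ has 2 consonants (> 1) → not permitted
nib.fon — violates constraint 3: syllable 2 coda contains /n/, which is not a licensed coda consonant → not permitted
nun — violates constraint 3: syllable 1 coda contains /n/, which is not a licensed coda consonant → not permitted
nok — σ1 onset /n/, coda /k/ ok → permitted
Permitted: nidf, pu, nok → 3.

3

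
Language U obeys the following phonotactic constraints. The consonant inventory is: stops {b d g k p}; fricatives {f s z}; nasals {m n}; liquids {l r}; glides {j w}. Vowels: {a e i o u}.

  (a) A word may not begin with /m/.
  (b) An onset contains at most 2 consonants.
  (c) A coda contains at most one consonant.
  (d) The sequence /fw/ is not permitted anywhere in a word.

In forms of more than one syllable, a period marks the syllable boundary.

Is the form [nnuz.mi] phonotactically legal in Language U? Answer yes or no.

[nnuz.mi] — σ1 onset /nn/ (2C), coda /z/ ok; σ2 onset /m/, coda /∅/ ok → phonotactically legal

yes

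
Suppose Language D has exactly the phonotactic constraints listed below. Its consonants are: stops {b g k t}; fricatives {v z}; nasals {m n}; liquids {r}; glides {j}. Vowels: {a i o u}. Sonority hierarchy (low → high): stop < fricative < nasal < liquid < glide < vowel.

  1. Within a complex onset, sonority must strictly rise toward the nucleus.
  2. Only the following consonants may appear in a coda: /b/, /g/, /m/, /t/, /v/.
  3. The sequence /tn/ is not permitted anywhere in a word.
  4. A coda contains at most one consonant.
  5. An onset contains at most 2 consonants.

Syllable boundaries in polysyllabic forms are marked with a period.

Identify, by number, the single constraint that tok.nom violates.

2

tok.nom: syllable 1 coda contains /k/, which is not a licensed coda consonant.
This is a violation of constraint 2: "Only the following consonants may appear in a coda: /b/, /g/, /m/, /t/, /v/."
The remaining constraints (1, 3, 4, 5) are satisfied.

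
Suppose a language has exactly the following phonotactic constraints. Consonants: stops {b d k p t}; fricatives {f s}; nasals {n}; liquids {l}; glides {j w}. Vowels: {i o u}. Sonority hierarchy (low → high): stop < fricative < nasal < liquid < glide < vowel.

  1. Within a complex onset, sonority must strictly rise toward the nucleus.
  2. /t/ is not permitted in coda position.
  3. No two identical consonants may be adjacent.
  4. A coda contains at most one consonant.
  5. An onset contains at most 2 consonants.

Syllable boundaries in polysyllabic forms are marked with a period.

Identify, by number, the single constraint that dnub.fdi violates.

1

dnub.fdi: syllable 2 onset /fd/: /f/ (fricative, 2) → /d/ (stop, 1) does not rise.
This is a violation of constraint 1: "Within a complex onset, sonority must strictly rise toward the nucleus."
The remaining constraints (2, 3, 4, 5) are satisfied.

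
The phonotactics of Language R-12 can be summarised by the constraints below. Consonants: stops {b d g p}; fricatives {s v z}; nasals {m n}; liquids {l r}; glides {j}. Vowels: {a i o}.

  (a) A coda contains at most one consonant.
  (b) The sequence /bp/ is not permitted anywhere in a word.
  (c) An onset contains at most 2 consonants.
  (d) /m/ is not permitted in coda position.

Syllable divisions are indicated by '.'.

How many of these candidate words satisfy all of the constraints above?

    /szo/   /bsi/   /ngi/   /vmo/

/szo/ — σ1 onset /sz/ (2C), coda /∅/ ok → licit
/bsi/ — σ1 onset /bs/ (2C), coda /∅/ ok → licit
/ngi/ — σ1 onset /ng/ (2C), coda /∅/ ok → licit
/vmo/ — σ1 onset /vm/ (2C), coda /∅/ ok → licit
Licit: /szo/, /bsi/, /ngi/, /vmo/ → 4.

4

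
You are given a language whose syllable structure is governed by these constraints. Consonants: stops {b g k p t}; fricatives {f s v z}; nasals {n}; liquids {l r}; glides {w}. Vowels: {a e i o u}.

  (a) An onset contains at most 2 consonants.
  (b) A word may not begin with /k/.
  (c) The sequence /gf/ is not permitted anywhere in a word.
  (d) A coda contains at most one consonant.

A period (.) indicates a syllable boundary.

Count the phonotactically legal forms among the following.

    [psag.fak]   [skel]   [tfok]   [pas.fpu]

3

[psag.fak] — violates constraint (c): contains banned sequence /gf/ → phonotactically illegal
[skel] — σ1 onset /sk/ (2C), coda /l/ ok → phonotactically legal
[tfok] — σ1 onset /tf/ (2C), coda /k/ ok → phonotactically legal
[pas.fpu] — σ1 onset /p/, coda /s/ ok; σ2 onset /fp/ (2C), coda /∅/ ok → phonotactically legal
Phonotactically legal: [skel], [tfok], [pas.fpu] → 3.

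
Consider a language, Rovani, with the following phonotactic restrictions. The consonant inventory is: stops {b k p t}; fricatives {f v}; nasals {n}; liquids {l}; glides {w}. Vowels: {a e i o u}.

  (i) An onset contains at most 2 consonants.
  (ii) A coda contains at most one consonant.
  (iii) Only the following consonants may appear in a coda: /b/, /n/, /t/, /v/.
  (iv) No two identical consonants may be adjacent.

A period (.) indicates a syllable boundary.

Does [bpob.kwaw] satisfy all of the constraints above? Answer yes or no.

no

[bpob.kwaw] — violates constraint (iii): syllable 2 coda contains /w/, which is not a licensed coda consonant → ill-formed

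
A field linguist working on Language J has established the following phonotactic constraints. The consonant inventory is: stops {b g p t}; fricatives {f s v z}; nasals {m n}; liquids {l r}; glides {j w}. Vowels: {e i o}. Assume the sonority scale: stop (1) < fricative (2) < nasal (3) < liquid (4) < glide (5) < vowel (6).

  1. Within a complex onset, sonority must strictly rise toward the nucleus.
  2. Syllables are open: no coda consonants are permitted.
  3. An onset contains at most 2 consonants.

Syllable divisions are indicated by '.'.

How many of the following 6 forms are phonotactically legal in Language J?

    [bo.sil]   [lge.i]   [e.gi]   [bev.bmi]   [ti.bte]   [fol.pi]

[bo.sil] — violates constraint 2: syllable 2 coda /l/ has 1 consonant (> 0) → phonotactically illegal
[lge.i] — violates constraint 1: syllable 1 onset /lg/: /l/ (liquid, 4) → /g/ (stop, 1) does not rise → phonotactically illegal
[e.gi] — σ1 onset /∅/, coda /∅/ ok; σ2 onset /g/, coda /∅/ ok → phonotactically legal
[bev.bmi] — violates constraint 2: syllable 1 coda /v/ has 1 consonant (> 0) → phonotactically illegal
[ti.bte] — violates constraint 1: syllable 2 onset /bt/: /b/ (stop, 1) → /t/ (stop, 1) does not rise → phonotactically illegal
[fol.pi] — violates constraint 2: syllable 1 coda /l/ has 1 consonant (> 0) → phonotactically illegal
Phonotactically legal: [e.gi] → 1.

1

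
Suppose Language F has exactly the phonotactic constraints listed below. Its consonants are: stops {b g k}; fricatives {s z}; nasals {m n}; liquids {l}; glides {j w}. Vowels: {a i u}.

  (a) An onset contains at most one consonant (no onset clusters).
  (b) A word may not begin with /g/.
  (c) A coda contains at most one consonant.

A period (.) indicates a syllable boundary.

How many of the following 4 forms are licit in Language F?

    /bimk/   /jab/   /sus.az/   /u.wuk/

3

/bimk/ — violates constraint (c): syllable 1 coda /mk/ has 2 consonants (> 1) → illicit
/jab/ — σ1 onset /j/, coda /b/ ok → licit
/sus.az/ — σ1 onset /s/, coda /s/ ok; σ2 onset /∅/, coda /z/ ok → licit
/u.wuk/ — σ1 onset /∅/, coda /∅/ ok; σ2 onset /w/, coda /k/ ok → licit
Licit: /jab/, /sus.az/, /u.wuk/ → 3.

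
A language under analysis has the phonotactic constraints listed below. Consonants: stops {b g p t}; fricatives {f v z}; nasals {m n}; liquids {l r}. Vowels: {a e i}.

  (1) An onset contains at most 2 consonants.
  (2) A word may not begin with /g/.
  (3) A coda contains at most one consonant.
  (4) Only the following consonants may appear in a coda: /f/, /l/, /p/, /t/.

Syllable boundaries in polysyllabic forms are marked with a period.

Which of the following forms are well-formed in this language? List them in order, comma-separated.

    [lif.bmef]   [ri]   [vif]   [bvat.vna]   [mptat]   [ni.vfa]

[lif.bmef] — σ1 onset /l/, coda /f/ ok; σ2 onset /bm/ (2C), coda /f/ ok → well-formed
[ri] — σ1 onset /r/, coda /∅/ ok → well-formed
[vif] — σ1 onset /v/, coda /f/ ok → well-formed
[bvat.vna] — σ1 onset /bv/ (2C), coda /t/ ok; σ2 onset /vn/ (2C), coda /∅/ ok → well-formed
[mptat] — violates constraint 1: syllable 1 onset /mpt/ has 3 consonants (> 2) → ill-formed
[ni.vfa] — σ1 onset /n/, coda /∅/ ok; σ2 onset /vf/ (2C), coda /∅/ ok → well-formed

[lif.bmef], [ri], [vif], [bvat.vna], [ni.vfa]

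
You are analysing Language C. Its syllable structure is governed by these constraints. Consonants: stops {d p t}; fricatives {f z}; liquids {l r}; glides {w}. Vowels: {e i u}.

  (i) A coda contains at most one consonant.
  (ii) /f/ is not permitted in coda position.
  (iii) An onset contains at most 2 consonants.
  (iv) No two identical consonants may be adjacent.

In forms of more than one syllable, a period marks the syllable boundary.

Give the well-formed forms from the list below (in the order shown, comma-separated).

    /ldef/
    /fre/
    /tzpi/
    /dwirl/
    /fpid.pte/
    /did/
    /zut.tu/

/ldef/ — violates constraint (ii): syllable 1 coda contains /f/ → ill-formed
/fre/ — σ1 onset /fr/ (2C), coda /∅/ ok → well-formed
/tzpi/ — violates constraint (iii): syllable 1 onset /tzp/ has 3 consonants (> 2) → ill-formed
/dwirl/ — violates constraint (i): syllable 1 coda /rl/ has 2 consonants (> 1) → ill-formed
/fpid.pte/ — σ1 onset /fp/ (2C), coda /d/ ok; σ2 onset /pt/ (2C), coda /∅/ ok → well-formed
/did/ — σ1 onset /d/, coda /d/ ok → well-formed
/zut.tu/ — violates constraint (iv): adjacent identical consonants /tt/ → ill-formed

/fre/, /fpid.pte/, /did/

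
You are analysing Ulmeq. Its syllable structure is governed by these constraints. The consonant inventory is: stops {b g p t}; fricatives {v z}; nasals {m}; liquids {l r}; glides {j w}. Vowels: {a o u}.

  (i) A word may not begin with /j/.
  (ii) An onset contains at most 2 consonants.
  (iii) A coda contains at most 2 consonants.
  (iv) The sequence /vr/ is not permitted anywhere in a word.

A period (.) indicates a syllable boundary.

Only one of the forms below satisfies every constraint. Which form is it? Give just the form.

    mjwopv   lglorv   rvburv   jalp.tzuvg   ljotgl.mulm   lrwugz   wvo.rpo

mjwopv — violates constraint (ii): syllable 1 onset /mjw/ has 3 consonants (> 2) → ill-formed
lglorv — violates constraint (ii): syllable 1 onset /lgl/ has 3 consonants (> 2) → ill-formed
rvburv — violates constraint (ii): syllable 1 onset /rvb/ has 3 consonants (> 2) → ill-formed
jalp.tzuvg — violates constraint (i): word begins with /j/ → ill-formed
ljotgl.mulm — violates constraint (iii): syllable 1 coda /tgl/ has 3 consonants (> 2) → ill-formed
lrwugz — violates constraint (ii): syllable 1 onset /lrw/ has 3 consonants (> 2) → ill-formed
wvo.rpo — σ1 onset /wv/ (2C), coda /∅/ ok; σ2 onset /rp/ (2C), coda /∅/ ok → well-formed

wvo.rpo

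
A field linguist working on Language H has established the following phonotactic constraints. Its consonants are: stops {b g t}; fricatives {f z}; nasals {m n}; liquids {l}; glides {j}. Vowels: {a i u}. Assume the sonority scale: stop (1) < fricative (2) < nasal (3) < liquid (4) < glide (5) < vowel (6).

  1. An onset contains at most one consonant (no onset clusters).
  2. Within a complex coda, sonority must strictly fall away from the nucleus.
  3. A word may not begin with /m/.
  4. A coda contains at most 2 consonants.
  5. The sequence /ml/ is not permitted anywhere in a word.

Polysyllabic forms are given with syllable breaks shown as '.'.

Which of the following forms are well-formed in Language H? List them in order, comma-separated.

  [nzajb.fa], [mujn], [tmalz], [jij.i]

[jij.i]

[nzajb.fa] — violates constraint 1: syllable 1 onset /nz/ has 2 consonants (> 1) → ill-formed
[mujn] — violates constraint 3: word begins with /m/ → ill-formed
[tmalz] — violates constraint 1: syllable 1 onset /tm/ has 2 consonants (> 1) → ill-formed
[jij.i] — σ1 onset /j/, coda /j/ ok; σ2 onset /∅/, coda /∅/ ok → well-formed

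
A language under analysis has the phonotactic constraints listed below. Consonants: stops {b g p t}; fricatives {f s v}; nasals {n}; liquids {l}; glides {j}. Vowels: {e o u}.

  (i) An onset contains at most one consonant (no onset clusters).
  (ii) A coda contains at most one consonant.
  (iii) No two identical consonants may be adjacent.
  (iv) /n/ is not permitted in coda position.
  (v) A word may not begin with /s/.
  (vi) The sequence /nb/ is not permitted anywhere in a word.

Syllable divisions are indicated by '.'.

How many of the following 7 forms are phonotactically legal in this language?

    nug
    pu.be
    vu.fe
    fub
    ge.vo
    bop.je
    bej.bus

7

nug — σ1 onset /n/, coda /g/ ok → phonotactically legal
pu.be — σ1 onset /p/, coda /∅/ ok; σ2 onset /b/, coda /∅/ ok → phonotactically legal
vu.fe — σ1 onset /v/, coda /∅/ ok; σ2 onset /f/, coda /∅/ ok → phonotactically legal
fub — σ1 onset /f/, coda /b/ ok → phonotactically legal
ge.vo — σ1 onset /g/, coda /∅/ ok; σ2 onset /v/, coda /∅/ ok → phonotactically legal
bop.je — σ1 onset /b/, coda /p/ ok; σ2 onset /j/, coda /∅/ ok → phonotactically legal
bej.bus — σ1 onset /b/, coda /j/ ok; σ2 onset /b/, coda /s/ ok → phonotactically legal
Phonotactically legal: nug, pu.be, vu.fe, fub, ge.vo, bop.je, bej.bus → 7.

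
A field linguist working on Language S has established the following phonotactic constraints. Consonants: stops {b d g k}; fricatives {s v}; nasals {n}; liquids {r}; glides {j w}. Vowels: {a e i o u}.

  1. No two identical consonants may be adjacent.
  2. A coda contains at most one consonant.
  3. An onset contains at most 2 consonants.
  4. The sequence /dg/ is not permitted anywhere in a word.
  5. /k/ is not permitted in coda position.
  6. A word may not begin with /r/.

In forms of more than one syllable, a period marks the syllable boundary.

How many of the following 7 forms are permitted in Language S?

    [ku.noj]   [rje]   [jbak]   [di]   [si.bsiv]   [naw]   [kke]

4

[ku.noj] — σ1 onset /k/, coda /∅/ ok; σ2 onset /n/, coda /j/ ok → permitted
[rje] — violates constraint 6: word begins with /r/ → not permitted
[jbak] — violates constraint 5: syllable 1 coda contains /k/ → not permitted
[di] — σ1 onset /d/, coda /∅/ ok → permitted
[si.bsiv] — σ1 onset /s/, coda /∅/ ok; σ2 onset /bs/ (2C), coda /v/ ok → permitted
[naw] — σ1 onset /n/, coda /w/ ok → permitted
[kke] — violates constraint 1: adjacent identical consonants /kk/ → not permitted
Permitted: [ku.noj], [di], [si.bsiv], [naw] → 4.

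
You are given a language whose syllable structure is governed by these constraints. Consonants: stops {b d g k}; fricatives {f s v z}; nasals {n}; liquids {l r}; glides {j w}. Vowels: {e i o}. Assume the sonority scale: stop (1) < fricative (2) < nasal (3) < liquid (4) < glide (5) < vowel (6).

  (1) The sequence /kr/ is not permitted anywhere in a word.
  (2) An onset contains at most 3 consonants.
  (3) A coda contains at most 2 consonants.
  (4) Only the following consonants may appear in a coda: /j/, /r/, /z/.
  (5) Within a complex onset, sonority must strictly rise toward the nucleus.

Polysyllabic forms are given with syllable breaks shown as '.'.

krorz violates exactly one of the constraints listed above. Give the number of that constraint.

1

krorz: contains banned sequence /kr/.
This is a violation of constraint 1: "The sequence /kr/ is not permitted anywhere in a word."
The remaining constraints (2, 3, 4, 5) are satisfied.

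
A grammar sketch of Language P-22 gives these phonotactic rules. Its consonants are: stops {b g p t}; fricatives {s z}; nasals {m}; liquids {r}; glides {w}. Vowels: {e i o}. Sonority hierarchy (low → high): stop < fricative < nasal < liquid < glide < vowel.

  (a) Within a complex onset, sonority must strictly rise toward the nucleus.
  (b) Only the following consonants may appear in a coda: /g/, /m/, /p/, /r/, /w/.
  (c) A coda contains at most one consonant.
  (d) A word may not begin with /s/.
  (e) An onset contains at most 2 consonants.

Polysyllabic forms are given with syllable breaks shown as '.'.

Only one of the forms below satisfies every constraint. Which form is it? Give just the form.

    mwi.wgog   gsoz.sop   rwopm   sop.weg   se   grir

grir

mwi.wgog — violates constraint (a): syllable 2 onset /wg/: /w/ (glide, 5) → /g/ (stop, 1) does not rise → illicit
gsoz.sop — violates constraint (b): syllable 1 coda contains /z/, which is not a licensed coda consonant → illicit
rwopm — violates constraint (c): syllable 1 coda /pm/ has 2 consonants (> 1) → illicit
sop.weg — violates constraint (d): word begins with /s/ → illicit
se — violates constraint (d): word begins with /s/ → illicit
grir — σ1 onset /gr/ (1→4 rises), coda /r/ ok → licit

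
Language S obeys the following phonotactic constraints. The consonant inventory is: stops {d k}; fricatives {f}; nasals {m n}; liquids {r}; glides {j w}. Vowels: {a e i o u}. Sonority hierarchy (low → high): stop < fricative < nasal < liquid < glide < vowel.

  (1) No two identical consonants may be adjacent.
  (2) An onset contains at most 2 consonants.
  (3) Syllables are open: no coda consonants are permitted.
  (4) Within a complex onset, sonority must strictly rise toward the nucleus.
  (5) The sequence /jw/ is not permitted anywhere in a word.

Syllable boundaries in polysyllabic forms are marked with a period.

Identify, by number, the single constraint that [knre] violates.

2

[knre]: syllable 1 onset /knr/ has 3 consonants (> 2).
This is a violation of constraint 2: "An onset contains at most 2 consonants."
The remaining constraints (1, 3, 4, 5) are satisfied.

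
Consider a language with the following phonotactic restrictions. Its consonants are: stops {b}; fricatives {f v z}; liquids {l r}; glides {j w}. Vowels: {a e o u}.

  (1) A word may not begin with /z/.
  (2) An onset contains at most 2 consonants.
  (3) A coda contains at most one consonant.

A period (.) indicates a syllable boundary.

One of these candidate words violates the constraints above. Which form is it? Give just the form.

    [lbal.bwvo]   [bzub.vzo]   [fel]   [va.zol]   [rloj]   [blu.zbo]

[lbal.bwvo]

[lbal.bwvo] — violates constraint 2: syllable 2 onset /bwv/ has 3 consonants (> 2) → ill-formed
[bzub.vzo] — σ1 onset /bz/ (2C), coda /b/ ok; σ2 onset /vz/ (2C), coda /∅/ ok → well-formed
[fel] — σ1 onset /f/, coda /l/ ok → well-formed
[va.zol] — σ1 onset /v/, coda /∅/ ok; σ2 onset /z/, coda /l/ ok → well-formed
[rloj] — σ1 onset /rl/ (2C), coda /j/ ok → well-formed
[blu.zbo] — σ1 onset /bl/ (2C), coda /∅/ ok; σ2 onset /zb/ (2C), coda /∅/ ok → well-formed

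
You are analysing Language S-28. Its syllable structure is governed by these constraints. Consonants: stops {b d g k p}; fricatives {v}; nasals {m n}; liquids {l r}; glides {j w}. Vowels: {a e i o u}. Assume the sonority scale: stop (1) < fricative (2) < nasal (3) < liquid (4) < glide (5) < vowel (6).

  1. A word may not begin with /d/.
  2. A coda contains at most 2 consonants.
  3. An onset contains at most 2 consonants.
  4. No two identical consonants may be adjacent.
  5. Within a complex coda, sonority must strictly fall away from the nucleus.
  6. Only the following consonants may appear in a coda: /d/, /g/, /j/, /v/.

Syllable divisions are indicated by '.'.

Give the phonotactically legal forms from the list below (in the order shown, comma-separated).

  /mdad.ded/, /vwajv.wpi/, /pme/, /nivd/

/vwajv.wpi/, /pme/, /nivd/

/mdad.ded/ — violates constraint 4: adjacent identical consonants /dd/ → phonotactically illegal
/vwajv.wpi/ — σ1 onset /vw/ (2C), coda /jv/ (5→2 falls) ok; σ2 onset /wp/ (2C), coda /∅/ ok → phonotactically legal
/pme/ — σ1 onset /pm/ (2C), coda /∅/ ok → phonotactically legal
/nivd/ — σ1 onset /n/, coda /vd/ (2→1 falls) ok → phonotactically legal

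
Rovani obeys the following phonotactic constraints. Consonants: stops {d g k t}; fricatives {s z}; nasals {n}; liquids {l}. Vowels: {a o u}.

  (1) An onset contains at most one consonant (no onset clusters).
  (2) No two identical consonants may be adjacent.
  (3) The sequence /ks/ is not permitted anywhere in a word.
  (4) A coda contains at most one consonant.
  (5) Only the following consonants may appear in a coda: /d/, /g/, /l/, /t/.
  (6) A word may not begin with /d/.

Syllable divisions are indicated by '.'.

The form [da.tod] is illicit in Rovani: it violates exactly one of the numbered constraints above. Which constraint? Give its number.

[da.tod]: word begins with /d/.
This is a violation of constraint 6: "A word may not begin with /d/."
The remaining constraints (1, 2, 3, 4, 5) are satisfied.

6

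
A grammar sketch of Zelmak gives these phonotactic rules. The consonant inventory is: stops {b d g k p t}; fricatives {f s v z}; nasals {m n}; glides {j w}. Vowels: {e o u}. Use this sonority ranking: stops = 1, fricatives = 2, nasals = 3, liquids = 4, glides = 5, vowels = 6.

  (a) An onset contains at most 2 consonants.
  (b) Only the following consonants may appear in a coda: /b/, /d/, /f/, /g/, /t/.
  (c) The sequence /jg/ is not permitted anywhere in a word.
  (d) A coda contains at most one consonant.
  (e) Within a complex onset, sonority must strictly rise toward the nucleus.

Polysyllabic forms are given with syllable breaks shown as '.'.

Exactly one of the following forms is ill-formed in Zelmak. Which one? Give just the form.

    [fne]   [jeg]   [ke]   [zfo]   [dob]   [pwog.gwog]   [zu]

[zfo]

[fne] — σ1 onset /fn/ (2→3 rises), coda /∅/ ok → well-formed
[jeg] — σ1 onset /j/, coda /g/ ok → well-formed
[ke] — σ1 onset /k/, coda /∅/ ok → well-formed
[zfo] — violates constraint (e): syllable 1 onset /zf/: /z/ (fricative, 2) → /f/ (fricative, 2) does not rise → ill-formed
[dob] — σ1 onset /d/, coda /b/ ok → well-formed
[pwog.gwog] — σ1 onset /pw/ (1→5 rises), coda /g/ ok; σ2 onset /gw/ (1→5 rises), coda /g/ ok → well-formed
[zu] — σ1 onset /z/, coda /∅/ ok → well-formed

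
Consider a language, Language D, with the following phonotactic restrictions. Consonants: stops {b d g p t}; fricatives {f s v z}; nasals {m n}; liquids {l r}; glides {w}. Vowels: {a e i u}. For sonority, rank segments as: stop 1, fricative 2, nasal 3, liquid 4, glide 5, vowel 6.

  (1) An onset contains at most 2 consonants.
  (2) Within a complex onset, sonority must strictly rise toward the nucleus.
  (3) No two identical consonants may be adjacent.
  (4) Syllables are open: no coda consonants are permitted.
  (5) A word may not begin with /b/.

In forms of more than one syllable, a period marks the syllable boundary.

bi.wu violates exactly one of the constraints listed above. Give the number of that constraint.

bi.wu: word begins with /b/.
This is a violation of constraint 5: "A word may not begin with /b/."
The remaining constraints (1, 2, 3, 4) are satisfied.

5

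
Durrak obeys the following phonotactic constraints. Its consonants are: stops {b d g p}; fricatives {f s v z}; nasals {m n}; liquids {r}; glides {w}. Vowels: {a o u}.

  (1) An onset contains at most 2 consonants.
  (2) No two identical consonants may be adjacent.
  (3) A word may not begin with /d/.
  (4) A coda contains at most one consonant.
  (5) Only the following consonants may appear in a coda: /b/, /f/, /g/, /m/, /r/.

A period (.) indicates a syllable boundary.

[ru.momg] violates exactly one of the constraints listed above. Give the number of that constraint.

4

[ru.momg]: syllable 2 coda /mg/ has 2 consonants (> 1).
This is a violation of constraint 4: "A coda contains at most one consonant."
The remaining constraints (1, 2, 3, 5) are satisfied.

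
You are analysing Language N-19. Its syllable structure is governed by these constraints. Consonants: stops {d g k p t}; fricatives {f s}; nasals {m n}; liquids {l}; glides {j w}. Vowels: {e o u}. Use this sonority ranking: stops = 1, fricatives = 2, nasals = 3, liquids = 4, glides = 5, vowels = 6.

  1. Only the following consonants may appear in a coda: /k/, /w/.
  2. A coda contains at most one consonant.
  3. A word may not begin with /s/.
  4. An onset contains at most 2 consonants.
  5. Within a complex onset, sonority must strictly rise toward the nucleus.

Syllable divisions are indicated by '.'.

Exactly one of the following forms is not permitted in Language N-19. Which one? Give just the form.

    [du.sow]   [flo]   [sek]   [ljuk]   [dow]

[sek]

[du.sow] — σ1 onset /d/, coda /∅/ ok; σ2 onset /s/, coda /w/ ok → permitted
[flo] — σ1 onset /fl/ (2→4 rises), coda /∅/ ok → permitted
[sek] — violates constraint 3: word begins with /s/ → not permitted
[ljuk] — σ1 onset /lj/ (4→5 rises), coda /k/ ok → permitted
[dow] — σ1 onset /d/, coda /w/ ok → permitted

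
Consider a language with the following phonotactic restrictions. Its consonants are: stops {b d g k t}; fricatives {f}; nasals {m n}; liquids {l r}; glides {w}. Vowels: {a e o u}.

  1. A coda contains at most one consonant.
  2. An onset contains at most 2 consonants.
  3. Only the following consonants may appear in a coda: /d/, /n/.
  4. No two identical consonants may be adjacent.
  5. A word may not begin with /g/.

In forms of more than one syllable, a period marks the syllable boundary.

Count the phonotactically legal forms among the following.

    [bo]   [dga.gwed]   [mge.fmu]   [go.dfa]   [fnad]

[bo] — σ1 onset /b/, coda /∅/ ok → phonotactically legal
[dga.gwed] — σ1 onset /dg/ (2C), coda /∅/ ok; σ2 onset /gw/ (2C), coda /d/ ok → phonotactically legal
[mge.fmu] — σ1 onset /mg/ (2C), coda /∅/ ok; σ2 onset /fm/ (2C), coda /∅/ ok → phonotactically legal
[go.dfa] — violates constraint 5: word begins with /g/ → phonotactically illegal
[fnad] — σ1 onset /fn/ (2C), coda /d/ ok → phonotactically legal
Phonotactically legal: [bo], [dga.gwed], [mge.fmu], [fnad] → 4.

4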